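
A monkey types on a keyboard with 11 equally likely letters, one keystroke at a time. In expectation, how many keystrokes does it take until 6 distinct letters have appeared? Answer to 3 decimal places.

8.102

Going from k to k+1 distinct takes a geometric number of keystrokes with mean 11/(11-k).
Sum over k = 0,...,5: E = 11/11 + 11/10 + 11/9 + 11/8 + 11/7 + 11/6 = 8.1020.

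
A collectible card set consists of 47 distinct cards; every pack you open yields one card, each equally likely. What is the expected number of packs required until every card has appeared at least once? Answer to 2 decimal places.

After k distinct cards have appeared, the next pack gives a new one with probability (47-k)/47, so the expected wait for the (k+1)-th is 47/(47-k).
E[T] = 47/47 + 47/46 + 47/45 + ... + 47/2 + 47/1 = 47·H_{47}.
H_{47} = 4.438, so E[T] = 208.584.

208.58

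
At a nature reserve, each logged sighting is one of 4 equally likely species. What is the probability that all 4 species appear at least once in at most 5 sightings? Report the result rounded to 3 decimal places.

By inclusion–exclusion over which species are missing,
P(all seen) = Σ_{j=0}^{4} (-1)^j C(4,j)((4-j)/4)^5
= 1.0000 - 0.9492 + 0.1875 - 0.0039 + 0.0000
= 0.2344.

0.234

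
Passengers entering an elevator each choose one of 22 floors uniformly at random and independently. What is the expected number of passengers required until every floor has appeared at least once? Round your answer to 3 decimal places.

81.198

After k distinct floors have appeared, the next passenger gives a new one with probability (22-k)/22, so the expected wait for the (k+1)-th is 22/(22-k).
E[T] = 22/22 + 22/21 + 22/20 + ... + 22/2 + 22/1 = 22·H_{22}.
H_{22} = 3.6908, so E[T] = 81.1979.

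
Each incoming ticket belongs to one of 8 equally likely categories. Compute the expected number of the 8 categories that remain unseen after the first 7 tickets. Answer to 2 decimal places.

For each category, P(unseen after 7) = (7/8)^7 = 0.393.
By linearity of expectation, E[unseen] = 8·(7/8)^7 = 3.142.

3.14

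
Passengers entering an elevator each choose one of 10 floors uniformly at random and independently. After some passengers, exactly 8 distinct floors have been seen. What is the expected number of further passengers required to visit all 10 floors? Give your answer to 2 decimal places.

15.00

The wait to go from k to k+1 distinct floors is geometric with mean 10/(10-k).
Sum over k = 8,...,9: E = 10/2 + 10/1 = 15.000.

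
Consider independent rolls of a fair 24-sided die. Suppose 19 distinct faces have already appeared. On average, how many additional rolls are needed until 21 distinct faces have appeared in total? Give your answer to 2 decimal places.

10.80

With k distinct faces already seen, the next new one takes an expected 24/(24-k) rolls.
Sum over k = 19,...,20: E = 24/5 + 24/4 = 10.800.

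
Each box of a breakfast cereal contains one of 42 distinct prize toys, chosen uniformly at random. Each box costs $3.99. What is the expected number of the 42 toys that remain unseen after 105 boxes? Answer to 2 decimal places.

3.34

For each toy, P(unseen after 105) = (41/42)^105 = 0.080.
By linearity of expectation, E[unseen] = 42·(41/42)^105 = 3.345.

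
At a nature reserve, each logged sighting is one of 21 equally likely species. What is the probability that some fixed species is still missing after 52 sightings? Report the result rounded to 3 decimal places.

0.079

On each sighting the fixed species fails to appear with probability 20/21.
P(still missing after 52) = (20/21)^52 = 0.0791.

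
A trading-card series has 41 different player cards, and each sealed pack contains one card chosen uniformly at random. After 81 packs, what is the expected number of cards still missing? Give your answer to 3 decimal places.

5.548

For each card, P(unseen after 81) = (40/41)^81 = 0.1353.
By linearity of expectation, E[unseen] = 41·(40/41)^81 = 5.5482.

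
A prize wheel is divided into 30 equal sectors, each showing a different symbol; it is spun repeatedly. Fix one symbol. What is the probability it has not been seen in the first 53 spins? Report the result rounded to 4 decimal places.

0.1658

On each spin the fixed symbol fails to appear with probability 29/30.
P(still missing after 53) = (29/30)^53 = 0.16583.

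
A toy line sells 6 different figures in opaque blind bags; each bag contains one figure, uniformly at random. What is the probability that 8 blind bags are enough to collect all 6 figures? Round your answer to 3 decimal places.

By inclusion–exclusion over which figures are missing,
P(all seen) = Σ_{j=0}^{6} (-1)^j C(6,j)((6-j)/6)^8
= 1.0000 - 1.3954 + 0.5853 - 0.0781 + 0.0023 - 0.0000 + 0.0000
= 0.1140.

0.114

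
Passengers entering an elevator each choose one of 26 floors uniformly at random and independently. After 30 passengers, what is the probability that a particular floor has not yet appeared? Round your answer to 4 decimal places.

0.3083

Each passenger misses the fixed floor with probability (26-1)/26 = 25/26, independently.
P(still missing after 30) = (25/26)^30 = 0.30832.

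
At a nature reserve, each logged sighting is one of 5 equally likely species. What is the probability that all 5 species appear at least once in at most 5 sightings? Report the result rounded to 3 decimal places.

0.038

Let A_i be the event that species i is missing after 5 sightings. By inclusion–exclusion on the A_i,
P(all seen) = Σ_{j=0}^{5} (-1)^j C(5,j)((5-j)/5)^5
= 1.0000 - 1.6384 + 0.7776 - 0.1024 + 0.0016 - 0.0000
= 0.0384.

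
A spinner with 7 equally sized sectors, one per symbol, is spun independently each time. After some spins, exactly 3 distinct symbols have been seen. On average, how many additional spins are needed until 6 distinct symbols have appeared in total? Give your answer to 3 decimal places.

With k distinct symbols already seen, the next new one takes an expected 7/(7-k) spins.
Sum over k = 3,...,5: E = 7/4 + 7/3 + 7/2 = 7.5833.

7.583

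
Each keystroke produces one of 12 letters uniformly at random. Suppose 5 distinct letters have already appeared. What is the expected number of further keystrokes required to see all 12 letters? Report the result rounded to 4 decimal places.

With k distinct letters already seen, the next new one takes an expected 12/(12-k) keystrokes.
Sum over k = 5,...,11: E = 12/7 + 12/6 + 12/5 + ... + 12/2 + 12/1 = 31.11429.

31.1143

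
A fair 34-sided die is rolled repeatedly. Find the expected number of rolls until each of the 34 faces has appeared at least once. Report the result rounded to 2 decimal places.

Split into phases: going from k distinct to k+1 distinct takes on average 34/(34-k) rolls.
E[T] = 34/34 + 34/33 + 34/32 + ... + 34/2 + 34/1 = 34·H_{34}.
H_{34} = 4.118, so E[T] = 140.019.

140.02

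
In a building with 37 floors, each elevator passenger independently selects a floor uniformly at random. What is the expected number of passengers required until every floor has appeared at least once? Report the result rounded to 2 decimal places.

The wait to go from k to k+1 distinct floors is geometric with mean 37/(37-k).
E[T] = 37/37 + 37/36 + 37/35 + ... + 37/2 + 37/1 = 37·H_{37}.
H_{37} = 4.202, so E[T] = 155.459.

155.46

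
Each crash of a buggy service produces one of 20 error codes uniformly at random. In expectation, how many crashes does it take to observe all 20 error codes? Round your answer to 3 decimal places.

71.955

After k distinct error codes have appeared, the next crash gives a new one with probability (20-k)/20, so the expected wait for the (k+1)-th is 20/(20-k).
E[T] = 20/20 + 20/19 + 20/18 + ... + 20/2 + 20/1 = 20·H_{20}.
H_{20} = 3.5977, so E[T] = 71.9548.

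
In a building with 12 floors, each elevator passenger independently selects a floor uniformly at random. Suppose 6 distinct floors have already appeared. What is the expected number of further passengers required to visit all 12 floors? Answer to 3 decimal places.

29.400

From k distinct to k+1 distinct takes on average 12/(12-k) passengers.
Sum over k = 6,...,11: E = 12/6 + 12/5 + 12/4 + 12/3 + 12/2 + 12/1 = 29.4000.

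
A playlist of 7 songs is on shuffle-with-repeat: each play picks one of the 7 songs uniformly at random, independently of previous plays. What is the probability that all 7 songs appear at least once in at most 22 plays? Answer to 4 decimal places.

Let A_i be the event that song i is missing after 22 plays. By inclusion–exclusion on the A_i,
P(all seen) = Σ_{j=0}^{7} (-1)^j C(7,j)((7-j)/7)^22
= 1.00000 - 0.23565 + 0.01281 - 0.00016 + 0.00000 - 0.00000 + 0.00000 - 0.00000
= 0.77700.

0.7770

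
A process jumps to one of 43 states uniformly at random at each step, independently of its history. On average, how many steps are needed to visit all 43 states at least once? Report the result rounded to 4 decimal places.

The wait to go from k to k+1 distinct states is geometric with mean 43/(43-k).
E[T] = 43/43 + 43/42 + 43/41 + ... + 43/2 + 43/1 = 43·H_{43}.
H_{43} = 4.35000, so E[T] = 187.04994.

187.0499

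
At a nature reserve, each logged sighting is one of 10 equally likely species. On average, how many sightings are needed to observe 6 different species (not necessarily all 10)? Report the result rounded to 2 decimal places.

Going from k to k+1 distinct takes a geometric number of sightings with mean 10/(10-k).
Sum over k = 0,...,5: E = 10/10 + 10/9 + 10/8 + 10/7 + 10/6 + 10/5 = 8.456.

8.46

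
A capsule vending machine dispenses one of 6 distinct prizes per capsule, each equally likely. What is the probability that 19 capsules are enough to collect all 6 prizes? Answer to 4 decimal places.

By inclusion–exclusion over which prizes are missing,
P(all seen) = Σ_{j=0}^{6} (-1)^j C(6,j)((6-j)/6)^19
= 1.00000 - 0.18781 + 0.00677 - 0.00004 + 0.00000 - 0.00000 + 0.00000
= 0.81892.

0.8189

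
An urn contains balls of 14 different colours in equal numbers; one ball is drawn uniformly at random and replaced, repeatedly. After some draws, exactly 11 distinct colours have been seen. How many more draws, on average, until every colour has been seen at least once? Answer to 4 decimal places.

From k distinct to k+1 distinct takes on average 14/(14-k) draws.
Sum over k = 11,...,13: E = 14/3 + 14/2 + 14/1 = 25.66667.

25.6667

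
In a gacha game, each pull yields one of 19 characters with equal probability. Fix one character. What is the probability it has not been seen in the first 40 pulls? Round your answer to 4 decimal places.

0.1150

Each pull misses the fixed character with probability (19-1)/19 = 18/19, independently.
P(still missing after 40) = (18/19)^40 = 0.11502.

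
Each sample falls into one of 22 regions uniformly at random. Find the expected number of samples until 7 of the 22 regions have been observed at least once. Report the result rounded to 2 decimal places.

8.20

Going from k to k+1 distinct takes a geometric number of samples with mean 22/(22-k).
Sum over k = 0,...,6: E = 22/22 + 22/21 + 22/20 + ... + 22/17 + 22/16 = 8.197.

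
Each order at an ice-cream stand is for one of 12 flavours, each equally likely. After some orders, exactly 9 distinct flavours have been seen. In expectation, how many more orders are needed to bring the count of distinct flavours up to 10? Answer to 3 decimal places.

With k distinct flavours already seen, the next new one takes an expected 12/(12-k) orders.
Only the k = 9 term is needed: E = 12/3 = 4.0000.

4.000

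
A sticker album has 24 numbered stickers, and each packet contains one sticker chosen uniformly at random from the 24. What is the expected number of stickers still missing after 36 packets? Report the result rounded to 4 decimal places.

For each sticker, P(unseen after 36) = (23/24)^36 = 0.21607.
By linearity of expectation, E[unseen] = 24·(23/24)^36 = 5.18571.

5.1857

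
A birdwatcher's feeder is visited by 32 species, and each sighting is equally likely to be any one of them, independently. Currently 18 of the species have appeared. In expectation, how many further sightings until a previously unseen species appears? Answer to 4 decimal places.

Each sighting yields a new species with probability (32-18)/32 = 14/32, so the wait is geometric with mean 32/14.
E = 32/14 = 2.28571.

2.2857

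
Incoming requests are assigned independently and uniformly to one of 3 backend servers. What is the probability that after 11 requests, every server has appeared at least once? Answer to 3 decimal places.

Let A_i be the event that server i is missing after 11 requests. By inclusion–exclusion on the A_i,
P(all seen) = Σ_{j=0}^{3} (-1)^j C(3,j)((3-j)/3)^11
= 1.0000 - 0.0347 + 0.0000 - 0.0000
= 0.9653.

0.965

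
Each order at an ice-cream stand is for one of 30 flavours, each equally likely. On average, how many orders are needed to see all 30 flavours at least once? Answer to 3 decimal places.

119.850

Split into phases: going from k distinct to k+1 distinct takes on average 30/(30-k) orders.
E[T] = 30/30 + 30/29 + 30/28 + ... + 30/2 + 30/1 = 30·H_{30}.
H_{30} = 3.9950, so E[T] = 119.8496.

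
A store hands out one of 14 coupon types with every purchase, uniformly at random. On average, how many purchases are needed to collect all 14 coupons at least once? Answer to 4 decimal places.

After k distinct coupons have appeared, the next purchase gives a new one with probability (14-k)/14, so the expected wait for the (k+1)-th is 14/(14-k).
E[T] = 14/14 + 14/13 + 14/12 + ... + 14/2 + 14/1 = 14·H_{14}.
H_{14} = 3.25156, so E[T] = 45.52187.

45.5219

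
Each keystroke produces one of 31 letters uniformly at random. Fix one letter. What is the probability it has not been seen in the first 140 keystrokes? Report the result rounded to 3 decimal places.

Each keystroke misses the fixed letter with probability (31-1)/31 = 30/31, independently.
P(still missing after 140) = (30/31)^140 = 0.0101.

0.010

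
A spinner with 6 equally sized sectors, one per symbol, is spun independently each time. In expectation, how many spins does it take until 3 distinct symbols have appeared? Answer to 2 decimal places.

3.70

Going from k to k+1 distinct takes a geometric number of spins with mean 6/(6-k).
Sum over k = 0,...,2: E = 6/6 + 6/5 + 6/4 = 3.700.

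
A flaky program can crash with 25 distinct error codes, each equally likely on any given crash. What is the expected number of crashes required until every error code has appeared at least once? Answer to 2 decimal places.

The wait to go from k to k+1 distinct error codes is geometric with mean 25/(25-k).
E[T] = 25/25 + 25/24 + 25/23 + ... + 25/2 + 25/1 = 25·H_{25}.
H_{25} = 3.816, so E[T] = 95.399.

95.40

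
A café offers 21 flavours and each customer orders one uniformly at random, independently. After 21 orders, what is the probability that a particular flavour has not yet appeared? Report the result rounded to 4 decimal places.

0.3589

On each order the fixed flavour fails to appear with probability 20/21.
P(still missing after 21) = (20/21)^21 = 0.35894.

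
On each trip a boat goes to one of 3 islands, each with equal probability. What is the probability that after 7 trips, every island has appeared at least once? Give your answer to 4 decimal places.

By inclusion–exclusion over which islands are missing,
P(all seen) = Σ_{j=0}^{3} (-1)^j C(3,j)((3-j)/3)^7
= 1.00000 - 0.17558 + 0.00137 - 0.00000
= 0.82579.

0.8258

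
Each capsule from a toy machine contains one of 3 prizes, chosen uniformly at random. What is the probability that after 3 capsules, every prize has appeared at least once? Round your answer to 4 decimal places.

Let A_i be the event that prize i is missing after 3 capsules. By inclusion–exclusion on the A_i,
P(all seen) = Σ_{j=0}^{3} (-1)^j C(3,j)((3-j)/3)^3
= 1.00000 - 0.88889 + 0.11111 - 0.00000
= 0.22222.

0.2222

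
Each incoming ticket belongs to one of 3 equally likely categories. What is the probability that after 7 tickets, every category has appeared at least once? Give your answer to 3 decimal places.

Let A_i be the event that category i is missing after 7 tickets. By inclusion–exclusion on the A_i,
P(all seen) = Σ_{j=0}^{3} (-1)^j C(3,j)((3-j)/3)^7
= 1.0000 - 0.1756 + 0.0014 - 0.0000
= 0.8258.

0.826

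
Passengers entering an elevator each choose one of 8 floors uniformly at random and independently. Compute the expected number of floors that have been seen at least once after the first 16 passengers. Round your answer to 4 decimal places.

For each floor, P(seen in 16 passengers) = 1 - (7/8)^16 = 0.88193.
By linearity of expectation, E[distinct seen] = 8·(1 - (7/8)^16) = 7.05546.

7.0555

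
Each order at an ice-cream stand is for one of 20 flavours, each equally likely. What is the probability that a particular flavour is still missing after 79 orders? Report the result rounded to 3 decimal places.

Each order misses the fixed flavour with probability (20-1)/20 = 19/20, independently.
P(still missing after 79) = (19/20)^79 = 0.0174.

0.017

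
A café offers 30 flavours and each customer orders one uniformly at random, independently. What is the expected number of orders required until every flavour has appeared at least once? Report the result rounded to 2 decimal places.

After k distinct flavours have appeared, the next order gives a new one with probability (30-k)/30, so the expected wait for the (k+1)-th is 30/(30-k).
E[T] = 30/30 + 30/29 + 30/28 + ... + 30/2 + 30/1 = 30·H_{30}.
H_{30} = 3.995, so E[T] = 119.850.

119.85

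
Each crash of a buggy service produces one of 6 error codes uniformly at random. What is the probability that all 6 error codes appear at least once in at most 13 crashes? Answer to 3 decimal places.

0.514

By inclusion–exclusion over which error codes are missing,
P(all seen) = Σ_{j=0}^{6} (-1)^j C(6,j)((6-j)/6)^13
= 1.0000 - 0.5608 + 0.0771 - 0.0024 + 0.0000 - 0.0000 + 0.0000
= 0.5139.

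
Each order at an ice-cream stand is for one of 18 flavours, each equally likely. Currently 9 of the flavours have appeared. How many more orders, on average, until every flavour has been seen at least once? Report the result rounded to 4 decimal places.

50.9214

With k distinct flavours already seen, the next new one takes an expected 18/(18-k) orders.
Sum over k = 9,...,17: E = 18/9 + 18/8 + 18/7 + ... + 18/2 + 18/1 = 50.92143.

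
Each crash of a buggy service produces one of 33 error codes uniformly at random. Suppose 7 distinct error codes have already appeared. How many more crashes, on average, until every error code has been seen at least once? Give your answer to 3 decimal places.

The wait to go from k to k+1 distinct error codes is geometric with mean 33/(33-k).
Sum over k = 7,...,32: E = 33/26 + 33/25 + 33/24 + ... + 33/2 + 33/1 = 127.1959.

127.196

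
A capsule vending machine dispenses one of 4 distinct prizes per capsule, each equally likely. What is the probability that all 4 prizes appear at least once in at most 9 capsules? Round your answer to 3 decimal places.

0.711

By inclusion–exclusion over which prizes are missing,
P(all seen) = Σ_{j=0}^{4} (-1)^j C(4,j)((4-j)/4)^9
= 1.0000 - 0.3003 + 0.0117 - 0.0000 + 0.0000
= 0.7114.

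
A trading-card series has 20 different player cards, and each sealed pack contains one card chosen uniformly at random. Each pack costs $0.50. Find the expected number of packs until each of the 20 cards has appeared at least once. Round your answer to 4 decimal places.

71.9548

Split into phases: going from k distinct to k+1 distinct takes on average 20/(20-k) packs.
E[T] = 20/20 + 20/19 + 20/18 + ... + 20/2 + 20/1 = 20·H_{20}.
H_{20} = 3.59774, so E[T] = 71.95479.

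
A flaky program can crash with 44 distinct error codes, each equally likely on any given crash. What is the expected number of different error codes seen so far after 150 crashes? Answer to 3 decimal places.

42.601

For each error code, P(seen in 150 crashes) = 1 - (43/44)^150 = 0.9682.
By linearity of expectation, E[distinct seen] = 44·(1 - (43/44)^150) = 42.6010.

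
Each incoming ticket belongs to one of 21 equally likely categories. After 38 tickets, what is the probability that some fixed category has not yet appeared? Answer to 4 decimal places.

On each ticket the fixed category fails to appear with probability 20/21.
P(still missing after 38) = (20/21)^38 = 0.15661.

0.1566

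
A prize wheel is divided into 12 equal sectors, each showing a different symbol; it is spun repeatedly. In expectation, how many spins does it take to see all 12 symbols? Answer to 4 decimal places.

After k distinct symbols have appeared, the next spin gives a new one with probability (12-k)/12, so the expected wait for the (k+1)-th is 12/(12-k).
E[T] = 12/12 + 12/11 + 12/10 + ... + 12/2 + 12/1 = 12·H_{12}.
H_{12} = 3.10321, so E[T] = 37.23853.

37.2385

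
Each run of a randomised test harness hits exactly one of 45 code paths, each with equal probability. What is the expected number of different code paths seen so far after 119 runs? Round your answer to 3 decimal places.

For each code path, P(seen in 119 runs) = 1 - (44/45)^119 = 0.9310.
By linearity of expectation, E[distinct seen] = 45·(1 - (44/45)^119) = 41.8969.

41.897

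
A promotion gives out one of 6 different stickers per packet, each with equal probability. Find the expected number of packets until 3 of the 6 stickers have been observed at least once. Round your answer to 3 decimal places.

Going from k to k+1 distinct takes a geometric number of packets with mean 6/(6-k).
Sum over k = 0,...,2: E = 6/6 + 6/5 + 6/4 = 3.7000.

3.700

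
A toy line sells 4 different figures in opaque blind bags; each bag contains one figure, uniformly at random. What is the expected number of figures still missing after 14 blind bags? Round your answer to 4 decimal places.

0.0713

For each figure, P(unseen after 14) = (3/4)^14 = 0.01782.
By linearity of expectation, E[unseen] = 4·(3/4)^14 = 0.07127.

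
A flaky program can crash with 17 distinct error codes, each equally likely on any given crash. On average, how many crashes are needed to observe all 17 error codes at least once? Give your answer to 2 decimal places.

58.47

The wait to go from k to k+1 distinct error codes is geometric with mean 17/(17-k).
E[T] = 17/17 + 17/16 + 17/15 + ... + 17/2 + 17/1 = 17·H_{17}.
H_{17} = 3.440, so E[T] = 58.472.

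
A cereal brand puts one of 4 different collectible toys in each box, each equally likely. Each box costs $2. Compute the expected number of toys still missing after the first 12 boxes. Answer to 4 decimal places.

0.1267

For each toy, P(unseen after 12) = (3/4)^12 = 0.03168.
By linearity of expectation, E[unseen] = 4·(3/4)^12 = 0.12671.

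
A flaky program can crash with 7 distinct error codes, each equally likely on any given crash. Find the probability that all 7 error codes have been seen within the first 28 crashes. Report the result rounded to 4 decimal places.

0.9082

By inclusion–exclusion over which error codes are missing,
P(all seen) = Σ_{j=0}^{7} (-1)^j C(7,j)((7-j)/7)^28
= 1.00000 - 0.09345 + 0.00170 - 0.00001 + 0.00000 - 0.00000 + 0.00000 - 0.00000
= 0.90824.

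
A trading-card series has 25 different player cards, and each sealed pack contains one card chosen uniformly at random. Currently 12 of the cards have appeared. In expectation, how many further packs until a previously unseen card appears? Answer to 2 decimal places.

1.92

The number of packs until the next new card is geometric with success probability 13/25, so its mean is 25/13.
E = 25/13 = 1.923.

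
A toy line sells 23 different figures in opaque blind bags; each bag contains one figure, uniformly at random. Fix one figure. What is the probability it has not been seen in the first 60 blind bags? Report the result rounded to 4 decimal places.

On each blind bag the fixed figure fails to appear with probability 22/23.
P(still missing after 60) = (22/23)^60 = 0.06945.

0.0695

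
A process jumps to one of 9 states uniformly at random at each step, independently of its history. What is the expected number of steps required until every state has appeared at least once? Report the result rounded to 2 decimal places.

The wait to go from k to k+1 distinct states is geometric with mean 9/(9-k).
E[T] = 9/9 + 9/8 + 9/7 + ... + 9/2 + 9/1 = 9·H_{9}.
H_{9} = 2.829, so E[T] = 25.461.

25.46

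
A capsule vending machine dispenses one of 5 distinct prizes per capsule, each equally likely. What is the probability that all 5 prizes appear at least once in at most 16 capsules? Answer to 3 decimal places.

Let A_i be the event that prize i is missing after 16 capsules. By inclusion–exclusion on the A_i,
P(all seen) = Σ_{j=0}^{5} (-1)^j C(5,j)((5-j)/5)^16
= 1.0000 - 0.1407 + 0.0028 - 0.0000 + 0.0000 - 0.0000
= 0.8621.

0.862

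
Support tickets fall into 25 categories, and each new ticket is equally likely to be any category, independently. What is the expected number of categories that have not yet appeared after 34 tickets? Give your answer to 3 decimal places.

6.240

For each category, P(unseen after 34) = (24/25)^34 = 0.2496.
By linearity of expectation, E[unseen] = 25·(24/25)^34 = 6.2397.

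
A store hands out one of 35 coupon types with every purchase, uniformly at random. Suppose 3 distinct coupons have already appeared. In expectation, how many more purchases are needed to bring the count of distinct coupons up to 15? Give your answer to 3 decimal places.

16.126

From k distinct to k+1 distinct takes on average 35/(35-k) purchases.
Sum over k = 3,...,14: E = 35/32 + 35/31 + 35/30 + ... + 35/22 + 35/21 = 16.1264.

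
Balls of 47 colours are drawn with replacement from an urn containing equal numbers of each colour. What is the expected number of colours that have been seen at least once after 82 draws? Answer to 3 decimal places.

For each colour, P(seen in 82 draws) = 1 - (46/47)^82 = 0.8286.
By linearity of expectation, E[distinct seen] = 47·(1 - (46/47)^82) = 38.9422.

38.942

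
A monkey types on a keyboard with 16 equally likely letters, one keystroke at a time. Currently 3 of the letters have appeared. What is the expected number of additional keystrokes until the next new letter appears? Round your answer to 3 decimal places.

1.231

Each keystroke yields a new letter with probability (16-3)/16 = 13/16, so the wait is geometric with mean 16/13.
E = 16/13 = 1.2308.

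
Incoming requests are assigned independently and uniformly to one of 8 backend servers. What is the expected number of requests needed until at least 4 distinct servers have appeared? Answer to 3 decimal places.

5.076

Going from k to k+1 distinct takes a geometric number of requests with mean 8/(8-k).
Sum over k = 0,...,3: E = 8/8 + 8/7 + 8/6 + 8/5 = 5.0762.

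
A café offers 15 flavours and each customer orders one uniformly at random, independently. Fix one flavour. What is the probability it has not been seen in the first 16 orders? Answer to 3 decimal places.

0.332

Each order misses the fixed flavour with probability (15-1)/15 = 14/15, independently.
P(still missing after 16) = (14/15)^16 = 0.3316.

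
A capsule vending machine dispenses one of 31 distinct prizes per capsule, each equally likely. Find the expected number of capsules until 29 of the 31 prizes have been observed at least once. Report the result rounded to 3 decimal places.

Going from k to k+1 distinct takes a geometric number of capsules with mean 31/(31-k).
Sum over k = 0,...,28: E = 31/31 + 31/30 + 31/29 + ... + 31/4 + 31/3 = 78.3446.

78.345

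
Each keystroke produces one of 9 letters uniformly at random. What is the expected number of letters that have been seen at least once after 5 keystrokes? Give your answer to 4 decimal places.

4.0056

For each letter, P(seen in 5 keystrokes) = 1 - (8/9)^5 = 0.44507.
By linearity of expectation, E[distinct seen] = 9·(1 - (8/9)^5) = 4.00564.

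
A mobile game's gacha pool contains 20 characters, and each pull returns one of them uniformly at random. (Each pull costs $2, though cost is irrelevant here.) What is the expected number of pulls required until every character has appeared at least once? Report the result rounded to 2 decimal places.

71.95

Split into phases: going from k distinct to k+1 distinct takes on average 20/(20-k) pulls.
E[T] = 20/20 + 20/19 + 20/18 + ... + 20/2 + 20/1 = 20·H_{20}.
H_{20} = 3.598, so E[T] = 71.955.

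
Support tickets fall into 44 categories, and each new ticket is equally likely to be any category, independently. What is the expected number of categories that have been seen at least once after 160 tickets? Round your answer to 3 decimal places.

For each category, P(seen in 160 tickets) = 1 - (43/44)^160 = 0.9747.
By linearity of expectation, E[distinct seen] = 44·(1 - (43/44)^160) = 42.8883.

42.888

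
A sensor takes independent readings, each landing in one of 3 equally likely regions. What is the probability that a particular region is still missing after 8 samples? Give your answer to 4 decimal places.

Each sample misses the fixed region with probability (3-1)/3 = 2/3, independently.
P(still missing after 8) = (2/3)^8 = 0.03902.

0.0390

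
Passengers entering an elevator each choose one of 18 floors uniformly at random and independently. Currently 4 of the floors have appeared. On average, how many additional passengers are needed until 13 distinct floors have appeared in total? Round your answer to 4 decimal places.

17.4281

With k distinct floors already seen, the next new one takes an expected 18/(18-k) passengers.
Sum over k = 4,...,12: E = 18/14 + 18/13 + 18/12 + ... + 18/7 + 18/6 = 17.42812.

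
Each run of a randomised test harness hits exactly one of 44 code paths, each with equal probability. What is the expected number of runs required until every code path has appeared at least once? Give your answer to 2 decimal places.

Split into phases: going from k distinct to k+1 distinct takes on average 44/(44-k) runs.
E[T] = 44/44 + 44/43 + 44/42 + ... + 44/2 + 44/1 = 44·H_{44}.
H_{44} = 4.373, so E[T] = 192.400.

192.40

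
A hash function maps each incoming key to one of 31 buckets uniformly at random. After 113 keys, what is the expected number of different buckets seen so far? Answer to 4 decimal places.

30.2376

For each bucket, P(seen in 113 keys) = 1 - (30/31)^113 = 0.97541.
By linearity of expectation, E[distinct seen] = 31·(1 - (30/31)^113) = 30.23758.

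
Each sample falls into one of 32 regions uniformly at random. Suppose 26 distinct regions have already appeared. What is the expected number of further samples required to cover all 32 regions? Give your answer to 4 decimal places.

78.4000

With k distinct regions already seen, the next new one takes an expected 32/(32-k) samples.
Sum over k = 26,...,31: E = 32/6 + 32/5 + 32/4 + 32/3 + 32/2 + 32/1 = 78.40000.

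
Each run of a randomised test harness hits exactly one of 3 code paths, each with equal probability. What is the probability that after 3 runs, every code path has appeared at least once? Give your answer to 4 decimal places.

By inclusion–exclusion over which code paths are missing,
P(all seen) = Σ_{j=0}^{3} (-1)^j C(3,j)((3-j)/3)^3
= 1.00000 - 0.88889 + 0.11111 - 0.00000
= 0.22222.

0.2222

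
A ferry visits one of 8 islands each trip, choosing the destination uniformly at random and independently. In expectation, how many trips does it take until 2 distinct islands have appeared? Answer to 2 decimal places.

Going from k to k+1 distinct takes a geometric number of trips with mean 8/(8-k).
Sum over k = 0,...,1: E = 8/8 + 8/7 = 2.143.

2.14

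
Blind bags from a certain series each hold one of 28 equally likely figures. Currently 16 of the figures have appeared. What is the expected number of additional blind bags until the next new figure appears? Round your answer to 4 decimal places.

Each blind bag yields a new figure with probability (28-16)/28 = 12/28, so the wait is geometric with mean 28/12.
E = 28/12 = 2.33333.

2.3333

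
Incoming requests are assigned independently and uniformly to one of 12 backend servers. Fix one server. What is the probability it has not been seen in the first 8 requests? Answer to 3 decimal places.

Each request misses the fixed server with probability (12-1)/12 = 11/12, independently.
P(still missing after 8) = (11/12)^8 = 0.4985.

0.499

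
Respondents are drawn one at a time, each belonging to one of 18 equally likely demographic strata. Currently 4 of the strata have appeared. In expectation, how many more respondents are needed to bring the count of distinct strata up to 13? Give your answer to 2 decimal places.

17.43

With k distinct strata already seen, the next new one takes an expected 18/(18-k) respondents.
Sum over k = 4,...,12: E = 18/14 + 18/13 + 18/12 + ... + 18/7 + 18/6 = 17.428.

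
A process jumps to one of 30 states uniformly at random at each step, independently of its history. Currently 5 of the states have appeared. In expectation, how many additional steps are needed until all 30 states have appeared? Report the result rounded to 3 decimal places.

The wait to go from k to k+1 distinct states is geometric with mean 30/(30-k).
Sum over k = 5,...,29: E = 30/25 + 30/24 + 30/23 + ... + 30/2 + 30/1 = 114.4787.

114.479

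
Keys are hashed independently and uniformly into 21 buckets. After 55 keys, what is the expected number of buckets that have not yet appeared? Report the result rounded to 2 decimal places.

1.43

For each bucket, P(unseen after 55) = (20/21)^55 = 0.068.
By linearity of expectation, E[unseen] = 21·(20/21)^55 = 1.435.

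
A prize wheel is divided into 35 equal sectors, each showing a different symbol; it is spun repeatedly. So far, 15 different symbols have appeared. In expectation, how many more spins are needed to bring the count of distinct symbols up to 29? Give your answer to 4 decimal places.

From k distinct to k+1 distinct takes on average 35/(35-k) spins.
Sum over k = 15,...,28: E = 35/20 + 35/19 + 35/18 + ... + 35/8 + 35/7 = 40.17089.

40.1709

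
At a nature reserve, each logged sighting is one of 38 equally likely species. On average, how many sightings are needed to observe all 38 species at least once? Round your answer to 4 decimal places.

160.6603

After k distinct species have appeared, the next sighting gives a new one with probability (38-k)/38, so the expected wait for the (k+1)-th is 38/(38-k).
E[T] = 38/38 + 38/37 + 38/36 + ... + 38/2 + 38/1 = 38·H_{38}.
H_{38} = 4.22790, so E[T] = 160.66028.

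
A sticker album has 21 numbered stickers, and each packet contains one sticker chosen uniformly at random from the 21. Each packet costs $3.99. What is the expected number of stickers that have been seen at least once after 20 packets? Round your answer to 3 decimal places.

For each sticker, P(seen in 20 packets) = 1 - (20/21)^20 = 0.6231.
By linearity of expectation, E[distinct seen] = 21·(1 - (20/21)^20) = 13.0853.

13.085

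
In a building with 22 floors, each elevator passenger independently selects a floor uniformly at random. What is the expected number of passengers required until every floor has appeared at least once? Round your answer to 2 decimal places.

The wait to go from k to k+1 distinct floors is geometric with mean 22/(22-k).
E[T] = 22/22 + 22/21 + 22/20 + ... + 22/2 + 22/1 = 22·H_{22}.
H_{22} = 3.691, so E[T] = 81.198.

81.20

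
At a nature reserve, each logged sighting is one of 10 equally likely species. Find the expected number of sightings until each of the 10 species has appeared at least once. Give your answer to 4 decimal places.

29.2897

The wait to go from k to k+1 distinct species is geometric with mean 10/(10-k).
E[T] = 10/10 + 10/9 + 10/8 + ... + 10/2 + 10/1 = 10·H_{10}.
H_{10} = 2.92897, so E[T] = 29.28968.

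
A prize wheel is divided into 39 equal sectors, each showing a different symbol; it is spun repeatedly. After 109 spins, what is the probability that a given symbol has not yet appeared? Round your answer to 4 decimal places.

On each spin the fixed symbol fails to appear with probability 38/39.
P(still missing after 109) = (38/39)^109 = 0.05893.

0.0589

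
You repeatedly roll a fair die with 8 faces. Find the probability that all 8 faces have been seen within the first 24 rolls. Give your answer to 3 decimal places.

Let A_i be the event that face i is missing after 24 rolls. By inclusion–exclusion on the A_i,
P(all seen) = Σ_{j=0}^{8} (-1)^j C(8,j)((8-j)/8)^24
= 1.0000 - 0.3246 + 0.0281 - 0.0007 + 0.0000 - 0.0000 + 0.0000 - 0.0000 + 0.0000
= 0.7028.

0.703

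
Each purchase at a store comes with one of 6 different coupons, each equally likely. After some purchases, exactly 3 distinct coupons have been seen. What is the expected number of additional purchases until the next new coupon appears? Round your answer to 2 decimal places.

2.00

Each purchase yields a new coupon with probability (6-3)/6 = 3/6, so the wait is geometric with mean 6/3.
E = 6/3 = 2.000.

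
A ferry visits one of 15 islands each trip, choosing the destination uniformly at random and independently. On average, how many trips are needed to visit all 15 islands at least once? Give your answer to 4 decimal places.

49.7734

After k distinct islands have appeared, the next trip gives a new one with probability (15-k)/15, so the expected wait for the (k+1)-th is 15/(15-k).
E[T] = 15/15 + 15/14 + 15/13 + ... + 15/2 + 15/1 = 15·H_{15}.
H_{15} = 3.31823, so E[T] = 49.77343.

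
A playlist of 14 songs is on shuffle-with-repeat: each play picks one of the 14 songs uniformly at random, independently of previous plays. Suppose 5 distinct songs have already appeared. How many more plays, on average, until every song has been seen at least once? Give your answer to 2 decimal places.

39.61

With k distinct songs already seen, the next new one takes an expected 14/(14-k) plays.
Sum over k = 5,...,13: E = 14/9 + 14/8 + 14/7 + ... + 14/2 + 14/1 = 39.606.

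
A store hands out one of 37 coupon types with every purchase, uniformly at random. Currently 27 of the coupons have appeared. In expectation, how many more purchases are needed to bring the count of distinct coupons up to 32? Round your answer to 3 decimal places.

23.888

From k distinct to k+1 distinct takes on average 37/(37-k) purchases.
Sum over k = 27,...,31: E = 37/10 + 37/9 + 37/8 + 37/7 + 37/6 = 23.8885.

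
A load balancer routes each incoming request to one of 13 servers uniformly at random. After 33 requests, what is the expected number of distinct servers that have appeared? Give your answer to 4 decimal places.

For each server, P(seen in 33 requests) = 1 - (12/13)^33 = 0.92874.
By linearity of expectation, E[distinct seen] = 13·(1 - (12/13)^33) = 12.07361.

12.0736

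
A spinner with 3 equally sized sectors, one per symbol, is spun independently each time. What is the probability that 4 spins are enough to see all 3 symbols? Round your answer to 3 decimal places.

0.444

Let A_i be the event that symbol i is missing after 4 spins. By inclusion–exclusion on the A_i,
P(all seen) = Σ_{j=0}^{3} (-1)^j C(3,j)((3-j)/3)^4
= 1.0000 - 0.5926 + 0.0370 - 0.0000
= 0.4444.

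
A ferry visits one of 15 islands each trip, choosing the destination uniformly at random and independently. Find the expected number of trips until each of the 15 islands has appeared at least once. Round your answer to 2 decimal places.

49.77

After k distinct islands have appeared, the next trip gives a new one with probability (15-k)/15, so the expected wait for the (k+1)-th is 15/(15-k).
E[T] = 15/15 + 15/14 + 15/13 + ... + 15/2 + 15/1 = 15·H_{15}.
H_{15} = 3.318, so E[T] = 49.773.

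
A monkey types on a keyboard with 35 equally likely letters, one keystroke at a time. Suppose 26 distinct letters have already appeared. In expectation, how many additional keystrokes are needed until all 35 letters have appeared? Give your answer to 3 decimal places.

From k distinct to k+1 distinct takes on average 35/(35-k) keystrokes.
Sum over k = 26,...,34: E = 35/9 + 35/8 + 35/7 + ... + 35/2 + 35/1 = 99.0139.

99.014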